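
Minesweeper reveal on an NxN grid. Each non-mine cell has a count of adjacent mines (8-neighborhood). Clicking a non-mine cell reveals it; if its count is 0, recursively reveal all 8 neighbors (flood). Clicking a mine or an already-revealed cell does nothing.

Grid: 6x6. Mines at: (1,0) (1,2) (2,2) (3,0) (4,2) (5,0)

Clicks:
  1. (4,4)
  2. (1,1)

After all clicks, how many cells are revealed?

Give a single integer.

Click 1 (4,4) count=0: revealed 18 new [(0,3) (0,4) (0,5) (1,3) (1,4) (1,5) (2,3) (2,4) (2,5) (3,3) (3,4) (3,5) (4,3) (4,4) (4,5) (5,3) (5,4) (5,5)] -> total=18
Click 2 (1,1) count=3: revealed 1 new [(1,1)] -> total=19

Answer: 19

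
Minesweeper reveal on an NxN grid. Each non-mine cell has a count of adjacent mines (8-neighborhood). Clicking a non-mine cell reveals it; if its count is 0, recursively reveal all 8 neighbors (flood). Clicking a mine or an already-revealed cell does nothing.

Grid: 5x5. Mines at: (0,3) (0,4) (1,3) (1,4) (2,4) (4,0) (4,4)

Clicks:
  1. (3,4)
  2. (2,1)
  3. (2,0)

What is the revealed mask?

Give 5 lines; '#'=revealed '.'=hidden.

Answer: ###..
###..
####.
#####
.###.

Derivation:
Click 1 (3,4) count=2: revealed 1 new [(3,4)] -> total=1
Click 2 (2,1) count=0: revealed 17 new [(0,0) (0,1) (0,2) (1,0) (1,1) (1,2) (2,0) (2,1) (2,2) (2,3) (3,0) (3,1) (3,2) (3,3) (4,1) (4,2) (4,3)] -> total=18
Click 3 (2,0) count=0: revealed 0 new [(none)] -> total=18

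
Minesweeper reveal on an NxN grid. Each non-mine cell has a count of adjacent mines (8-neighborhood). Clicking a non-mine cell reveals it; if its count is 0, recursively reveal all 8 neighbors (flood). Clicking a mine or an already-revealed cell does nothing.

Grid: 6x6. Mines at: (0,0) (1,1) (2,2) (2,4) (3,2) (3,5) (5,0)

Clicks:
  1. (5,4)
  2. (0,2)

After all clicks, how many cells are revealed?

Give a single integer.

Click 1 (5,4) count=0: revealed 10 new [(4,1) (4,2) (4,3) (4,4) (4,5) (5,1) (5,2) (5,3) (5,4) (5,5)] -> total=10
Click 2 (0,2) count=1: revealed 1 new [(0,2)] -> total=11

Answer: 11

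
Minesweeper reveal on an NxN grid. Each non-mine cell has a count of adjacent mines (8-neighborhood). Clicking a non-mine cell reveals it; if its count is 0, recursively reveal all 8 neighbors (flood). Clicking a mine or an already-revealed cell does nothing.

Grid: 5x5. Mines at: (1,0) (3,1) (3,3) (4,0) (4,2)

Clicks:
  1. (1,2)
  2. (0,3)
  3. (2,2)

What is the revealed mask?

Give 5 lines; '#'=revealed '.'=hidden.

Answer: .####
.####
.####
.....
.....

Derivation:
Click 1 (1,2) count=0: revealed 12 new [(0,1) (0,2) (0,3) (0,4) (1,1) (1,2) (1,3) (1,4) (2,1) (2,2) (2,3) (2,4)] -> total=12
Click 2 (0,3) count=0: revealed 0 new [(none)] -> total=12
Click 3 (2,2) count=2: revealed 0 new [(none)] -> total=12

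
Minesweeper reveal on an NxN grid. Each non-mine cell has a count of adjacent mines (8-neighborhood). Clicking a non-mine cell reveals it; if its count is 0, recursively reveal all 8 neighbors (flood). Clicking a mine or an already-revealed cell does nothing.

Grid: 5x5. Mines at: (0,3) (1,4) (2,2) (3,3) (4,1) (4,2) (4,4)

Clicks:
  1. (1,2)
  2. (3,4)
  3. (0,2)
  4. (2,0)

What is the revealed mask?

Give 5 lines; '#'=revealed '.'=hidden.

Answer: ###..
###..
##...
##..#
.....

Derivation:
Click 1 (1,2) count=2: revealed 1 new [(1,2)] -> total=1
Click 2 (3,4) count=2: revealed 1 new [(3,4)] -> total=2
Click 3 (0,2) count=1: revealed 1 new [(0,2)] -> total=3
Click 4 (2,0) count=0: revealed 8 new [(0,0) (0,1) (1,0) (1,1) (2,0) (2,1) (3,0) (3,1)] -> total=11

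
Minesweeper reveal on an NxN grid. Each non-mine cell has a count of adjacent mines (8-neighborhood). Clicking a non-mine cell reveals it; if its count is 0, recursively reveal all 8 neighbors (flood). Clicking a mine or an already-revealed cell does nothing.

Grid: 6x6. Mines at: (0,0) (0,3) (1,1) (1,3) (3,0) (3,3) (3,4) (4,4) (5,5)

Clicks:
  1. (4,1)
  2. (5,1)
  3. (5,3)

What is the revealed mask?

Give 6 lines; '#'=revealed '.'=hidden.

Click 1 (4,1) count=1: revealed 1 new [(4,1)] -> total=1
Click 2 (5,1) count=0: revealed 7 new [(4,0) (4,2) (4,3) (5,0) (5,1) (5,2) (5,3)] -> total=8
Click 3 (5,3) count=1: revealed 0 new [(none)] -> total=8

Answer: ......
......
......
......
####..
####..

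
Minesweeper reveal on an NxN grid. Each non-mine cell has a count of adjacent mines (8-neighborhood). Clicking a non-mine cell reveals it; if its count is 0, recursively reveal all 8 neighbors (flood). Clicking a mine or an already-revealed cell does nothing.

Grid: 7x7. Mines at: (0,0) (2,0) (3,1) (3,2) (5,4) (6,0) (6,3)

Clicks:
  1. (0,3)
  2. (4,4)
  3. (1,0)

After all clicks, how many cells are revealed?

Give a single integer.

Answer: 31

Derivation:
Click 1 (0,3) count=0: revealed 30 new [(0,1) (0,2) (0,3) (0,4) (0,5) (0,6) (1,1) (1,2) (1,3) (1,4) (1,5) (1,6) (2,1) (2,2) (2,3) (2,4) (2,5) (2,6) (3,3) (3,4) (3,5) (3,6) (4,3) (4,4) (4,5) (4,6) (5,5) (5,6) (6,5) (6,6)] -> total=30
Click 2 (4,4) count=1: revealed 0 new [(none)] -> total=30
Click 3 (1,0) count=2: revealed 1 new [(1,0)] -> total=31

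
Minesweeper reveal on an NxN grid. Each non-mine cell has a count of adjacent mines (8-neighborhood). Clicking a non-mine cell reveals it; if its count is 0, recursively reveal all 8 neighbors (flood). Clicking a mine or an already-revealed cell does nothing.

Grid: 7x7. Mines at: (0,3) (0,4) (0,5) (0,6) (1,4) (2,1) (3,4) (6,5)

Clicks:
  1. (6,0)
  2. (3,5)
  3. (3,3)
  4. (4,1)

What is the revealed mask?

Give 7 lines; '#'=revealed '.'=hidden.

Answer: .......
.......
.......
####.#.
#####..
#####..
#####..

Derivation:
Click 1 (6,0) count=0: revealed 19 new [(3,0) (3,1) (3,2) (3,3) (4,0) (4,1) (4,2) (4,3) (4,4) (5,0) (5,1) (5,2) (5,3) (5,4) (6,0) (6,1) (6,2) (6,3) (6,4)] -> total=19
Click 2 (3,5) count=1: revealed 1 new [(3,5)] -> total=20
Click 3 (3,3) count=1: revealed 0 new [(none)] -> total=20
Click 4 (4,1) count=0: revealed 0 new [(none)] -> total=20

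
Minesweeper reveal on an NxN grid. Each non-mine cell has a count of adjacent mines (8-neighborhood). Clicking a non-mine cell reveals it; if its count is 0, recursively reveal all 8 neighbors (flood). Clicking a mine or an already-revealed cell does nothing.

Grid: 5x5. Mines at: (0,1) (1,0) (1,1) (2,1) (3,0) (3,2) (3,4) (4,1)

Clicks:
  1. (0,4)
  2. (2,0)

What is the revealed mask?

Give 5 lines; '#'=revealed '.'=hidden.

Click 1 (0,4) count=0: revealed 9 new [(0,2) (0,3) (0,4) (1,2) (1,3) (1,4) (2,2) (2,3) (2,4)] -> total=9
Click 2 (2,0) count=4: revealed 1 new [(2,0)] -> total=10

Answer: ..###
..###
#.###
.....
.....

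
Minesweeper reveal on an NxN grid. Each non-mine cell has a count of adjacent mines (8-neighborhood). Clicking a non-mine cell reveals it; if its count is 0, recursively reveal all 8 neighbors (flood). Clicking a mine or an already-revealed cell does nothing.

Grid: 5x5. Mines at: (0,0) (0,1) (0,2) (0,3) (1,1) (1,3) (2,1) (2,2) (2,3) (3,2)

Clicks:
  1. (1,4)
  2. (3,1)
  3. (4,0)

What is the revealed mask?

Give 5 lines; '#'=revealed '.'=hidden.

Click 1 (1,4) count=3: revealed 1 new [(1,4)] -> total=1
Click 2 (3,1) count=3: revealed 1 new [(3,1)] -> total=2
Click 3 (4,0) count=0: revealed 3 new [(3,0) (4,0) (4,1)] -> total=5

Answer: .....
....#
.....
##...
##...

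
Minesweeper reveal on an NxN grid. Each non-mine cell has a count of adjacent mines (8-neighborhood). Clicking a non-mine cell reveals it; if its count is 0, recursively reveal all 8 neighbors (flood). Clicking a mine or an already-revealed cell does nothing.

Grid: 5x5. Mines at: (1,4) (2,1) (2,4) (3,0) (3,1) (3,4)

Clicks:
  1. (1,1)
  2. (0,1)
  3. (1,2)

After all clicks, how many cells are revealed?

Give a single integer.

Answer: 8

Derivation:
Click 1 (1,1) count=1: revealed 1 new [(1,1)] -> total=1
Click 2 (0,1) count=0: revealed 7 new [(0,0) (0,1) (0,2) (0,3) (1,0) (1,2) (1,3)] -> total=8
Click 3 (1,2) count=1: revealed 0 new [(none)] -> total=8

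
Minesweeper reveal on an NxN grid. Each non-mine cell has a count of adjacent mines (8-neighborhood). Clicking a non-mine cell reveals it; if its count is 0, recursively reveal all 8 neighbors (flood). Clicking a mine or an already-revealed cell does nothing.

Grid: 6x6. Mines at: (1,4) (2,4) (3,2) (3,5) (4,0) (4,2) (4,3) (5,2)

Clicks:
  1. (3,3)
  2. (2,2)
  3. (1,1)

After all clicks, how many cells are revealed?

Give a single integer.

Answer: 15

Derivation:
Click 1 (3,3) count=4: revealed 1 new [(3,3)] -> total=1
Click 2 (2,2) count=1: revealed 1 new [(2,2)] -> total=2
Click 3 (1,1) count=0: revealed 13 new [(0,0) (0,1) (0,2) (0,3) (1,0) (1,1) (1,2) (1,3) (2,0) (2,1) (2,3) (3,0) (3,1)] -> total=15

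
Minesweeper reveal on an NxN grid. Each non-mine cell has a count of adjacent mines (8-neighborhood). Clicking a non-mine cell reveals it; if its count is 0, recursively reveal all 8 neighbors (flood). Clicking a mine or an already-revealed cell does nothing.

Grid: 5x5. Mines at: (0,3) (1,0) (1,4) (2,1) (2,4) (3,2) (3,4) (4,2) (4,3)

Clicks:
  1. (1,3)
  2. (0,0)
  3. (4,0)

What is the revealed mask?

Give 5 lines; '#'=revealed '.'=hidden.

Answer: #....
...#.
.....
##...
##...

Derivation:
Click 1 (1,3) count=3: revealed 1 new [(1,3)] -> total=1
Click 2 (0,0) count=1: revealed 1 new [(0,0)] -> total=2
Click 3 (4,0) count=0: revealed 4 new [(3,0) (3,1) (4,0) (4,1)] -> total=6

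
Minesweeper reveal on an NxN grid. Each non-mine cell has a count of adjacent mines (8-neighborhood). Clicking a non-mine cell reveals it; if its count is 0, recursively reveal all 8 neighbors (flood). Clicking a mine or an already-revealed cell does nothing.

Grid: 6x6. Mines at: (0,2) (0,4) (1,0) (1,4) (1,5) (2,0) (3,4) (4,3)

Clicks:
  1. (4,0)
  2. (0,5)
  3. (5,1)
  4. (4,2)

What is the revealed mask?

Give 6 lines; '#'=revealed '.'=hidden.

Answer: .....#
......
......
###...
###...
###...

Derivation:
Click 1 (4,0) count=0: revealed 9 new [(3,0) (3,1) (3,2) (4,0) (4,1) (4,2) (5,0) (5,1) (5,2)] -> total=9
Click 2 (0,5) count=3: revealed 1 new [(0,5)] -> total=10
Click 3 (5,1) count=0: revealed 0 new [(none)] -> total=10
Click 4 (4,2) count=1: revealed 0 new [(none)] -> total=10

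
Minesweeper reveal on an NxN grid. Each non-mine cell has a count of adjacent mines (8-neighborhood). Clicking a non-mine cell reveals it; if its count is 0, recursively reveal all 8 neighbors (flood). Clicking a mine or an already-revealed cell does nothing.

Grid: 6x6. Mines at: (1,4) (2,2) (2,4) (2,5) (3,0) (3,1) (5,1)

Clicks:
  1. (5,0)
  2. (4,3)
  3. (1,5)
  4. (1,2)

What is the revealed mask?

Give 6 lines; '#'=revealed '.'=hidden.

Answer: ......
..#..#
......
..####
..####
#.####

Derivation:
Click 1 (5,0) count=1: revealed 1 new [(5,0)] -> total=1
Click 2 (4,3) count=0: revealed 12 new [(3,2) (3,3) (3,4) (3,5) (4,2) (4,3) (4,4) (4,5) (5,2) (5,3) (5,4) (5,5)] -> total=13
Click 3 (1,5) count=3: revealed 1 new [(1,5)] -> total=14
Click 4 (1,2) count=1: revealed 1 new [(1,2)] -> total=15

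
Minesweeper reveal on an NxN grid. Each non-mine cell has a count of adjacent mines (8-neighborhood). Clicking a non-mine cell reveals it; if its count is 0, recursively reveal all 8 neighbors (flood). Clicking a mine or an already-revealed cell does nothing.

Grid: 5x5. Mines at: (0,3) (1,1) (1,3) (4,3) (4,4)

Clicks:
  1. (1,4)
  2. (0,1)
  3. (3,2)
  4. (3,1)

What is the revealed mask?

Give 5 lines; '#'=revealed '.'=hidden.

Click 1 (1,4) count=2: revealed 1 new [(1,4)] -> total=1
Click 2 (0,1) count=1: revealed 1 new [(0,1)] -> total=2
Click 3 (3,2) count=1: revealed 1 new [(3,2)] -> total=3
Click 4 (3,1) count=0: revealed 8 new [(2,0) (2,1) (2,2) (3,0) (3,1) (4,0) (4,1) (4,2)] -> total=11

Answer: .#...
....#
###..
###..
###..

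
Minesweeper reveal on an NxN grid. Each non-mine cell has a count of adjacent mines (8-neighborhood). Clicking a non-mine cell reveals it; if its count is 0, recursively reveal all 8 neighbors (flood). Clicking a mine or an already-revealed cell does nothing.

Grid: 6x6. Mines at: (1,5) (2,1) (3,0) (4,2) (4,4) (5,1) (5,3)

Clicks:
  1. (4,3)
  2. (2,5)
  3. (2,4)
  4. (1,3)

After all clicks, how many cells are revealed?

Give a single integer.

Click 1 (4,3) count=3: revealed 1 new [(4,3)] -> total=1
Click 2 (2,5) count=1: revealed 1 new [(2,5)] -> total=2
Click 3 (2,4) count=1: revealed 1 new [(2,4)] -> total=3
Click 4 (1,3) count=0: revealed 15 new [(0,0) (0,1) (0,2) (0,3) (0,4) (1,0) (1,1) (1,2) (1,3) (1,4) (2,2) (2,3) (3,2) (3,3) (3,4)] -> total=18

Answer: 18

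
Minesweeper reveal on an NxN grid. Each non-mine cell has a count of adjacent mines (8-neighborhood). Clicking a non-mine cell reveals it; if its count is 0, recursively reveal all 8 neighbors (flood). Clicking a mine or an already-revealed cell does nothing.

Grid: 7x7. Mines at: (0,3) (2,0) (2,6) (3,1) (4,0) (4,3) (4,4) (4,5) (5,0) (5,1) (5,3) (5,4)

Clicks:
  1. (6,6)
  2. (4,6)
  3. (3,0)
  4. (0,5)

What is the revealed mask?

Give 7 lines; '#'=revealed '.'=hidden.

Click 1 (6,6) count=0: revealed 4 new [(5,5) (5,6) (6,5) (6,6)] -> total=4
Click 2 (4,6) count=1: revealed 1 new [(4,6)] -> total=5
Click 3 (3,0) count=3: revealed 1 new [(3,0)] -> total=6
Click 4 (0,5) count=0: revealed 6 new [(0,4) (0,5) (0,6) (1,4) (1,5) (1,6)] -> total=12

Answer: ....###
....###
.......
#......
......#
.....##
.....##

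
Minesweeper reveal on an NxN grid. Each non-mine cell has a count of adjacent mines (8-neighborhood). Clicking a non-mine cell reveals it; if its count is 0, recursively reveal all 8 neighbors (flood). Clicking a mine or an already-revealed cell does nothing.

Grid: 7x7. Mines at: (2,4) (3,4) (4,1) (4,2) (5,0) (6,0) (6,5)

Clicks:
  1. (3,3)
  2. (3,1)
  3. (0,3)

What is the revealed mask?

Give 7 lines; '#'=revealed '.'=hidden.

Answer: #######
#######
####.##
####.##
.....##
.....##
.......

Derivation:
Click 1 (3,3) count=3: revealed 1 new [(3,3)] -> total=1
Click 2 (3,1) count=2: revealed 1 new [(3,1)] -> total=2
Click 3 (0,3) count=0: revealed 28 new [(0,0) (0,1) (0,2) (0,3) (0,4) (0,5) (0,6) (1,0) (1,1) (1,2) (1,3) (1,4) (1,5) (1,6) (2,0) (2,1) (2,2) (2,3) (2,5) (2,6) (3,0) (3,2) (3,5) (3,6) (4,5) (4,6) (5,5) (5,6)] -> total=30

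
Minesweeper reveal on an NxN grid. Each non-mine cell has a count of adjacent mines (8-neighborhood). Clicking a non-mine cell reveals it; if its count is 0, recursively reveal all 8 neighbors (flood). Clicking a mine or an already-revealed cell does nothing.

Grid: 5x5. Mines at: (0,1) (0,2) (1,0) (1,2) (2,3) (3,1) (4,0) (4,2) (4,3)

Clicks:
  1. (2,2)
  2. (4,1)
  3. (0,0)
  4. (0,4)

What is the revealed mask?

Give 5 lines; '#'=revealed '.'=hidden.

Click 1 (2,2) count=3: revealed 1 new [(2,2)] -> total=1
Click 2 (4,1) count=3: revealed 1 new [(4,1)] -> total=2
Click 3 (0,0) count=2: revealed 1 new [(0,0)] -> total=3
Click 4 (0,4) count=0: revealed 4 new [(0,3) (0,4) (1,3) (1,4)] -> total=7

Answer: #..##
...##
..#..
.....
.#...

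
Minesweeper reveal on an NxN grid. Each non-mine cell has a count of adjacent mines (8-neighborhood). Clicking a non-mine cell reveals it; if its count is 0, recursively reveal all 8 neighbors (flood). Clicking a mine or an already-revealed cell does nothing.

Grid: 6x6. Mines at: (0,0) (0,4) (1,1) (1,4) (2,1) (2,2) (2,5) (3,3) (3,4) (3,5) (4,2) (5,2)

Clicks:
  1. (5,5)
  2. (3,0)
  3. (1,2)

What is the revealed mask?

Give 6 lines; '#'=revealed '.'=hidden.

Answer: ......
..#...
......
#.....
...###
...###

Derivation:
Click 1 (5,5) count=0: revealed 6 new [(4,3) (4,4) (4,5) (5,3) (5,4) (5,5)] -> total=6
Click 2 (3,0) count=1: revealed 1 new [(3,0)] -> total=7
Click 3 (1,2) count=3: revealed 1 new [(1,2)] -> total=8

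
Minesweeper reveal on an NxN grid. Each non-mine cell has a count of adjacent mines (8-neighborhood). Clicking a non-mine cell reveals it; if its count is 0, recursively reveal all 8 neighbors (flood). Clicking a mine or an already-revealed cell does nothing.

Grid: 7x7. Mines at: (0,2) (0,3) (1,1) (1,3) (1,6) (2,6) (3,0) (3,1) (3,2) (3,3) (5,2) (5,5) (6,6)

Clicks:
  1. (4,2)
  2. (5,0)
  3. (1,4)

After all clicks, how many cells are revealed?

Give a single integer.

Answer: 8

Derivation:
Click 1 (4,2) count=4: revealed 1 new [(4,2)] -> total=1
Click 2 (5,0) count=0: revealed 6 new [(4,0) (4,1) (5,0) (5,1) (6,0) (6,1)] -> total=7
Click 3 (1,4) count=2: revealed 1 new [(1,4)] -> total=8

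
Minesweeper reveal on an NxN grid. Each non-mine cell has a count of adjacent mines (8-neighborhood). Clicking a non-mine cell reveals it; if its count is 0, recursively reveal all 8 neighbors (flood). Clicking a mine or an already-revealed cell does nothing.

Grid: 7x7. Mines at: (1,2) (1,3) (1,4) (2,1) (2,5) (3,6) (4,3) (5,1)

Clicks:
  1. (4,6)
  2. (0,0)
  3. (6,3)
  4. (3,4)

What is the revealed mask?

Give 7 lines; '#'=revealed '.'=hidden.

Click 1 (4,6) count=1: revealed 1 new [(4,6)] -> total=1
Click 2 (0,0) count=0: revealed 4 new [(0,0) (0,1) (1,0) (1,1)] -> total=5
Click 3 (6,3) count=0: revealed 12 new [(4,4) (4,5) (5,2) (5,3) (5,4) (5,5) (5,6) (6,2) (6,3) (6,4) (6,5) (6,6)] -> total=17
Click 4 (3,4) count=2: revealed 1 new [(3,4)] -> total=18

Answer: ##.....
##.....
.......
....#..
....###
..#####
..#####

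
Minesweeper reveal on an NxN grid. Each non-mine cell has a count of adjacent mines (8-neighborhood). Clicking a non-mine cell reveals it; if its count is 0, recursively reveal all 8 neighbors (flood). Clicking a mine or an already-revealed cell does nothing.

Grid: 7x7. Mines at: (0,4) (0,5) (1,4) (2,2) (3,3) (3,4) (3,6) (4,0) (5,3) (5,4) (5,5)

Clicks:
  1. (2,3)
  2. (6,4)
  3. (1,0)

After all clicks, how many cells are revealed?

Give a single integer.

Answer: 14

Derivation:
Click 1 (2,3) count=4: revealed 1 new [(2,3)] -> total=1
Click 2 (6,4) count=3: revealed 1 new [(6,4)] -> total=2
Click 3 (1,0) count=0: revealed 12 new [(0,0) (0,1) (0,2) (0,3) (1,0) (1,1) (1,2) (1,3) (2,0) (2,1) (3,0) (3,1)] -> total=14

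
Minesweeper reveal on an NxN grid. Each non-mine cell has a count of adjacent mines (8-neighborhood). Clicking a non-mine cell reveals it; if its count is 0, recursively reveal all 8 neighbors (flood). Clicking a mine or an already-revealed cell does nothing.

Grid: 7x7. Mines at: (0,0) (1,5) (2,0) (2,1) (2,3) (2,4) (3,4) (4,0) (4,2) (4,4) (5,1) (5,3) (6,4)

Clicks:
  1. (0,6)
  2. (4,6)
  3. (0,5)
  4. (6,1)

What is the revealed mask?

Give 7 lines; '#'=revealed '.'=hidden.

Answer: .....##
.......
.....##
.....##
.....##
.....##
.#...##

Derivation:
Click 1 (0,6) count=1: revealed 1 new [(0,6)] -> total=1
Click 2 (4,6) count=0: revealed 10 new [(2,5) (2,6) (3,5) (3,6) (4,5) (4,6) (5,5) (5,6) (6,5) (6,6)] -> total=11
Click 3 (0,5) count=1: revealed 1 new [(0,5)] -> total=12
Click 4 (6,1) count=1: revealed 1 new [(6,1)] -> total=13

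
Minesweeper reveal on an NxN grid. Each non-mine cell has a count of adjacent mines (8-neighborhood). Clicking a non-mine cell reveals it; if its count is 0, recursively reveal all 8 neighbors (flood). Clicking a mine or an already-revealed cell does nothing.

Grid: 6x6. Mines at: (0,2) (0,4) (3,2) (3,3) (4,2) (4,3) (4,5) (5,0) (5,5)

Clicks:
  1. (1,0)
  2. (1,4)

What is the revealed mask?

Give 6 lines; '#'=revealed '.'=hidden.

Click 1 (1,0) count=0: revealed 10 new [(0,0) (0,1) (1,0) (1,1) (2,0) (2,1) (3,0) (3,1) (4,0) (4,1)] -> total=10
Click 2 (1,4) count=1: revealed 1 new [(1,4)] -> total=11

Answer: ##....
##..#.
##....
##....
##....
......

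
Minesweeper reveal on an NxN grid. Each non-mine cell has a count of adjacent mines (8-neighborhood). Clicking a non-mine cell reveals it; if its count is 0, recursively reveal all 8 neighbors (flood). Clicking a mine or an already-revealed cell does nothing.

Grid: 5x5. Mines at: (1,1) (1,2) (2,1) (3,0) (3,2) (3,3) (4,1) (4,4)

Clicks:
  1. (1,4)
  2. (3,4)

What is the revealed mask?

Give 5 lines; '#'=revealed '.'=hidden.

Click 1 (1,4) count=0: revealed 6 new [(0,3) (0,4) (1,3) (1,4) (2,3) (2,4)] -> total=6
Click 2 (3,4) count=2: revealed 1 new [(3,4)] -> total=7

Answer: ...##
...##
...##
....#
.....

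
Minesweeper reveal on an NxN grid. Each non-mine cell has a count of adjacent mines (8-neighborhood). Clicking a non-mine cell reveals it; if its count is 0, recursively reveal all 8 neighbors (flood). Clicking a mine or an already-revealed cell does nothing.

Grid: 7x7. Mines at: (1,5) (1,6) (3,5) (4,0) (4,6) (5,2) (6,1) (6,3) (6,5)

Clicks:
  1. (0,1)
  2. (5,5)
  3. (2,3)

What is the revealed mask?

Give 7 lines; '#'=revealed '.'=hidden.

Click 1 (0,1) count=0: revealed 24 new [(0,0) (0,1) (0,2) (0,3) (0,4) (1,0) (1,1) (1,2) (1,3) (1,4) (2,0) (2,1) (2,2) (2,3) (2,4) (3,0) (3,1) (3,2) (3,3) (3,4) (4,1) (4,2) (4,3) (4,4)] -> total=24
Click 2 (5,5) count=2: revealed 1 new [(5,5)] -> total=25
Click 3 (2,3) count=0: revealed 0 new [(none)] -> total=25

Answer: #####..
#####..
#####..
#####..
.####..
.....#.
.......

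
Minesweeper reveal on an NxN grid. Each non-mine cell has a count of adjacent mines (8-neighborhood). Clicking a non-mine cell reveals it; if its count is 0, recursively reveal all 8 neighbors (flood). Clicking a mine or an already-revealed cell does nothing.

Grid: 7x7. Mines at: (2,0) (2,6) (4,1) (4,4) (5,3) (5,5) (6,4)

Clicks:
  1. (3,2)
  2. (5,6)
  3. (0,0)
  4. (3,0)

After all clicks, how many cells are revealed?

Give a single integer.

Click 1 (3,2) count=1: revealed 1 new [(3,2)] -> total=1
Click 2 (5,6) count=1: revealed 1 new [(5,6)] -> total=2
Click 3 (0,0) count=0: revealed 23 new [(0,0) (0,1) (0,2) (0,3) (0,4) (0,5) (0,6) (1,0) (1,1) (1,2) (1,3) (1,4) (1,5) (1,6) (2,1) (2,2) (2,3) (2,4) (2,5) (3,1) (3,3) (3,4) (3,5)] -> total=25
Click 4 (3,0) count=2: revealed 1 new [(3,0)] -> total=26

Answer: 26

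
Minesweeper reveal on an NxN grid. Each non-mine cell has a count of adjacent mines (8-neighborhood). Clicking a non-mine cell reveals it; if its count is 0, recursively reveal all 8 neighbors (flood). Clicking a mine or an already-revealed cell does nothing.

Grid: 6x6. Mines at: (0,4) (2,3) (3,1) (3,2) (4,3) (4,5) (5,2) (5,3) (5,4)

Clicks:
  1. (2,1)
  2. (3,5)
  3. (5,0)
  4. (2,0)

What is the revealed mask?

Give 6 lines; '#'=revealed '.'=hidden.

Answer: ......
......
##....
.....#
##....
##....

Derivation:
Click 1 (2,1) count=2: revealed 1 new [(2,1)] -> total=1
Click 2 (3,5) count=1: revealed 1 new [(3,5)] -> total=2
Click 3 (5,0) count=0: revealed 4 new [(4,0) (4,1) (5,0) (5,1)] -> total=6
Click 4 (2,0) count=1: revealed 1 new [(2,0)] -> total=7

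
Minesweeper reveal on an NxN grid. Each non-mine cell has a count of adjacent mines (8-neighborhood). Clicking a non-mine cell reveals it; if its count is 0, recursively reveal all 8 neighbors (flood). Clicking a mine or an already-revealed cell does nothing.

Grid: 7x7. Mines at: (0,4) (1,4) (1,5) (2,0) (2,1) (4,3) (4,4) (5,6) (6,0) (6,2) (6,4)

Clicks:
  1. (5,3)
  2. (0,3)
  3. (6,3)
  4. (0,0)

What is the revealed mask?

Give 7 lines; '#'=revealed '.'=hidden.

Answer: ####...
####...
.......
.......
.......
...#...
...#...

Derivation:
Click 1 (5,3) count=4: revealed 1 new [(5,3)] -> total=1
Click 2 (0,3) count=2: revealed 1 new [(0,3)] -> total=2
Click 3 (6,3) count=2: revealed 1 new [(6,3)] -> total=3
Click 4 (0,0) count=0: revealed 7 new [(0,0) (0,1) (0,2) (1,0) (1,1) (1,2) (1,3)] -> total=10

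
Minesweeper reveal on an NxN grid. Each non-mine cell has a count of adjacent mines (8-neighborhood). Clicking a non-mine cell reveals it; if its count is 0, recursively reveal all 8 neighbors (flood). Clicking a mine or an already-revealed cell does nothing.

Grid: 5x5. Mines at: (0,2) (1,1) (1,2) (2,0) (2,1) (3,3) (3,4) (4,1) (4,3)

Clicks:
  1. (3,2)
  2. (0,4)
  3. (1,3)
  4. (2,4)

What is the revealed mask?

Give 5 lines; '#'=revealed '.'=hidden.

Click 1 (3,2) count=4: revealed 1 new [(3,2)] -> total=1
Click 2 (0,4) count=0: revealed 6 new [(0,3) (0,4) (1,3) (1,4) (2,3) (2,4)] -> total=7
Click 3 (1,3) count=2: revealed 0 new [(none)] -> total=7
Click 4 (2,4) count=2: revealed 0 new [(none)] -> total=7

Answer: ...##
...##
...##
..#..
.....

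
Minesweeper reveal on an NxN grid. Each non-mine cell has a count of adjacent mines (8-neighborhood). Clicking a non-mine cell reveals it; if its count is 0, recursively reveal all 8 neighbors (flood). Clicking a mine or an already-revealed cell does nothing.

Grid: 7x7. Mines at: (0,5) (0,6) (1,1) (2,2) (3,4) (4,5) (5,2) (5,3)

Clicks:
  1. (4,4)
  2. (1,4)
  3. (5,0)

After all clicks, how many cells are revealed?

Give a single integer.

Click 1 (4,4) count=3: revealed 1 new [(4,4)] -> total=1
Click 2 (1,4) count=1: revealed 1 new [(1,4)] -> total=2
Click 3 (5,0) count=0: revealed 10 new [(2,0) (2,1) (3,0) (3,1) (4,0) (4,1) (5,0) (5,1) (6,0) (6,1)] -> total=12

Answer: 12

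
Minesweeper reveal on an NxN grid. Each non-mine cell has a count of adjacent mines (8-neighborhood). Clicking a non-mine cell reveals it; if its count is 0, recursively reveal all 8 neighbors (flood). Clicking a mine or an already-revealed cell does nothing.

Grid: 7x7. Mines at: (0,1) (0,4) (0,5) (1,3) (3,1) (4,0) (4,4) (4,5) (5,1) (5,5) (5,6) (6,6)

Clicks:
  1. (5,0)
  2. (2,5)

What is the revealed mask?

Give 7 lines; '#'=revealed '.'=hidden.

Answer: .......
....###
....###
....###
.......
#......
.......

Derivation:
Click 1 (5,0) count=2: revealed 1 new [(5,0)] -> total=1
Click 2 (2,5) count=0: revealed 9 new [(1,4) (1,5) (1,6) (2,4) (2,5) (2,6) (3,4) (3,5) (3,6)] -> total=10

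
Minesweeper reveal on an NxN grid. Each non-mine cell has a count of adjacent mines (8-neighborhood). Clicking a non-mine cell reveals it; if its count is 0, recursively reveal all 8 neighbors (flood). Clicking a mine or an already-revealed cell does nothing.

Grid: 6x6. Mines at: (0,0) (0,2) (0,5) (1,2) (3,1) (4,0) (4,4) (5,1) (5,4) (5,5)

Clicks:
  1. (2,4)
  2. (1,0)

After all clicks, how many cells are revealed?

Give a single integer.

Click 1 (2,4) count=0: revealed 9 new [(1,3) (1,4) (1,5) (2,3) (2,4) (2,5) (3,3) (3,4) (3,5)] -> total=9
Click 2 (1,0) count=1: revealed 1 new [(1,0)] -> total=10

Answer: 10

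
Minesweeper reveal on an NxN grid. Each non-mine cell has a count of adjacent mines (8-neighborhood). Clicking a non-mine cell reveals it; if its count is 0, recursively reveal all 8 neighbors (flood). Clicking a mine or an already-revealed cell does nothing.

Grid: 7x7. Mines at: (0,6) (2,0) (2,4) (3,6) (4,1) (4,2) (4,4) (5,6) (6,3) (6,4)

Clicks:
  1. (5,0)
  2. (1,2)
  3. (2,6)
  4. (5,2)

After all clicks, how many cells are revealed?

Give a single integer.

Click 1 (5,0) count=1: revealed 1 new [(5,0)] -> total=1
Click 2 (1,2) count=0: revealed 18 new [(0,0) (0,1) (0,2) (0,3) (0,4) (0,5) (1,0) (1,1) (1,2) (1,3) (1,4) (1,5) (2,1) (2,2) (2,3) (3,1) (3,2) (3,3)] -> total=19
Click 3 (2,6) count=1: revealed 1 new [(2,6)] -> total=20
Click 4 (5,2) count=3: revealed 1 new [(5,2)] -> total=21

Answer: 21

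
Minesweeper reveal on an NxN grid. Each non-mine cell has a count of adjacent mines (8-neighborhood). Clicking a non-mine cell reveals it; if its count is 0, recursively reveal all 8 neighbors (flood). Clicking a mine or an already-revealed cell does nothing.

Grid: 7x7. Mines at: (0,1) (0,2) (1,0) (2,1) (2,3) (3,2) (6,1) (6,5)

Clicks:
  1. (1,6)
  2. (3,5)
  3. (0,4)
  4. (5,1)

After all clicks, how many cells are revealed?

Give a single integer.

Click 1 (1,6) count=0: revealed 28 new [(0,3) (0,4) (0,5) (0,6) (1,3) (1,4) (1,5) (1,6) (2,4) (2,5) (2,6) (3,3) (3,4) (3,5) (3,6) (4,2) (4,3) (4,4) (4,5) (4,6) (5,2) (5,3) (5,4) (5,5) (5,6) (6,2) (6,3) (6,4)] -> total=28
Click 2 (3,5) count=0: revealed 0 new [(none)] -> total=28
Click 3 (0,4) count=0: revealed 0 new [(none)] -> total=28
Click 4 (5,1) count=1: revealed 1 new [(5,1)] -> total=29

Answer: 29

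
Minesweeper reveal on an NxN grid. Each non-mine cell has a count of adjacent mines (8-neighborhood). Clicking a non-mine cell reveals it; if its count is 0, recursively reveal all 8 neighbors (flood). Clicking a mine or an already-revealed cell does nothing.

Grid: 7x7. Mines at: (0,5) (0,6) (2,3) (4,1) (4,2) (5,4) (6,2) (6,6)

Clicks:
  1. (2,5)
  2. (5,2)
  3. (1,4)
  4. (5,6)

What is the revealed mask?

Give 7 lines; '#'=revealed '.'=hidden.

Answer: .......
....###
....###
....###
....###
..#..##
.......

Derivation:
Click 1 (2,5) count=0: revealed 14 new [(1,4) (1,5) (1,6) (2,4) (2,5) (2,6) (3,4) (3,5) (3,6) (4,4) (4,5) (4,6) (5,5) (5,6)] -> total=14
Click 2 (5,2) count=3: revealed 1 new [(5,2)] -> total=15
Click 3 (1,4) count=2: revealed 0 new [(none)] -> total=15
Click 4 (5,6) count=1: revealed 0 new [(none)] -> total=15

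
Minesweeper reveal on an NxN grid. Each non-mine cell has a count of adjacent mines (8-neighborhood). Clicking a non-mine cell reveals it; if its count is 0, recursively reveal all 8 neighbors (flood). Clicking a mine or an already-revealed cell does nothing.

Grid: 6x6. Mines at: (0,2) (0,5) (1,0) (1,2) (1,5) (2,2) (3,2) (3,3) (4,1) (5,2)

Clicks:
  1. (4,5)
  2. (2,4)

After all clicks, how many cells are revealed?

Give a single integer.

Answer: 10

Derivation:
Click 1 (4,5) count=0: revealed 10 new [(2,4) (2,5) (3,4) (3,5) (4,3) (4,4) (4,5) (5,3) (5,4) (5,5)] -> total=10
Click 2 (2,4) count=2: revealed 0 new [(none)] -> total=10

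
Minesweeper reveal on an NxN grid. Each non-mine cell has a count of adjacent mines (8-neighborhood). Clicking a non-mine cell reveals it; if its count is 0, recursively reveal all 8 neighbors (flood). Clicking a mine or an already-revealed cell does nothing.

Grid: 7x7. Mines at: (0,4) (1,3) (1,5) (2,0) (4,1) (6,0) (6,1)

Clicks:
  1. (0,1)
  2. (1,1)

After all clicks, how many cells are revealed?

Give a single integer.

Answer: 6

Derivation:
Click 1 (0,1) count=0: revealed 6 new [(0,0) (0,1) (0,2) (1,0) (1,1) (1,2)] -> total=6
Click 2 (1,1) count=1: revealed 0 new [(none)] -> total=6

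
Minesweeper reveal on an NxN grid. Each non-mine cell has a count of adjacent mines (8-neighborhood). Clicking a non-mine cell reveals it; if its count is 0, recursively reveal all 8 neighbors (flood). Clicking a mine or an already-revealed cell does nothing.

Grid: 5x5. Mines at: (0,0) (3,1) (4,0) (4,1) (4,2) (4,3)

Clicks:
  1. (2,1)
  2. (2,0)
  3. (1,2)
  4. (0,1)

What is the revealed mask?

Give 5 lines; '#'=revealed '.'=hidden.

Answer: .####
.####
#####
..###
.....

Derivation:
Click 1 (2,1) count=1: revealed 1 new [(2,1)] -> total=1
Click 2 (2,0) count=1: revealed 1 new [(2,0)] -> total=2
Click 3 (1,2) count=0: revealed 14 new [(0,1) (0,2) (0,3) (0,4) (1,1) (1,2) (1,3) (1,4) (2,2) (2,3) (2,4) (3,2) (3,3) (3,4)] -> total=16
Click 4 (0,1) count=1: revealed 0 new [(none)] -> total=16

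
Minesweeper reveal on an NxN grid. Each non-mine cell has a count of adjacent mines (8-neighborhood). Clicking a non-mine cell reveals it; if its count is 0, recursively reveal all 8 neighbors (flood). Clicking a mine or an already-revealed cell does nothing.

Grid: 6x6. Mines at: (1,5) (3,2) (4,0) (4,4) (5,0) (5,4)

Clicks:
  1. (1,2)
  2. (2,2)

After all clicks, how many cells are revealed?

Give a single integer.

Click 1 (1,2) count=0: revealed 17 new [(0,0) (0,1) (0,2) (0,3) (0,4) (1,0) (1,1) (1,2) (1,3) (1,4) (2,0) (2,1) (2,2) (2,3) (2,4) (3,0) (3,1)] -> total=17
Click 2 (2,2) count=1: revealed 0 new [(none)] -> total=17

Answer: 17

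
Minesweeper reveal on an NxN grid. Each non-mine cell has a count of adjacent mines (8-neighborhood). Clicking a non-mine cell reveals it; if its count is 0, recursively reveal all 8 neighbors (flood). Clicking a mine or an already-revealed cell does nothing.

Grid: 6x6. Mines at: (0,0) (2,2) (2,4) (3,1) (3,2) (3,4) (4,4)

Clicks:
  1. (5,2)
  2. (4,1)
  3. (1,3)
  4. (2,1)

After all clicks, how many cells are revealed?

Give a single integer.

Click 1 (5,2) count=0: revealed 8 new [(4,0) (4,1) (4,2) (4,3) (5,0) (5,1) (5,2) (5,3)] -> total=8
Click 2 (4,1) count=2: revealed 0 new [(none)] -> total=8
Click 3 (1,3) count=2: revealed 1 new [(1,3)] -> total=9
Click 4 (2,1) count=3: revealed 1 new [(2,1)] -> total=10

Answer: 10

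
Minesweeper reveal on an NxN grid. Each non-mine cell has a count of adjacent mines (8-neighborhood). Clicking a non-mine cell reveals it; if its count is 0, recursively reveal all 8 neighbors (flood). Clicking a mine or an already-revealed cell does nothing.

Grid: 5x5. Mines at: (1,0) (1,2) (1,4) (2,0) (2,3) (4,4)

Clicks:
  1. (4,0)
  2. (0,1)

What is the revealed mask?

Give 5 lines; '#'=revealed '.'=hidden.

Answer: .#...
.....
.....
####.
####.

Derivation:
Click 1 (4,0) count=0: revealed 8 new [(3,0) (3,1) (3,2) (3,3) (4,0) (4,1) (4,2) (4,3)] -> total=8
Click 2 (0,1) count=2: revealed 1 new [(0,1)] -> total=9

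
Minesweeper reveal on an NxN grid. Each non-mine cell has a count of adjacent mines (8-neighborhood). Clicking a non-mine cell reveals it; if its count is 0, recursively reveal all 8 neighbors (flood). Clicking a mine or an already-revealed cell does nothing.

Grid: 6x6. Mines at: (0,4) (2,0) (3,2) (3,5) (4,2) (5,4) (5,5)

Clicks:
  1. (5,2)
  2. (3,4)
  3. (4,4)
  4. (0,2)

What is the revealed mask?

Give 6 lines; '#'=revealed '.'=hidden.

Answer: ####..
####..
.###..
....#.
....#.
..#...

Derivation:
Click 1 (5,2) count=1: revealed 1 new [(5,2)] -> total=1
Click 2 (3,4) count=1: revealed 1 new [(3,4)] -> total=2
Click 3 (4,4) count=3: revealed 1 new [(4,4)] -> total=3
Click 4 (0,2) count=0: revealed 11 new [(0,0) (0,1) (0,2) (0,3) (1,0) (1,1) (1,2) (1,3) (2,1) (2,2) (2,3)] -> total=14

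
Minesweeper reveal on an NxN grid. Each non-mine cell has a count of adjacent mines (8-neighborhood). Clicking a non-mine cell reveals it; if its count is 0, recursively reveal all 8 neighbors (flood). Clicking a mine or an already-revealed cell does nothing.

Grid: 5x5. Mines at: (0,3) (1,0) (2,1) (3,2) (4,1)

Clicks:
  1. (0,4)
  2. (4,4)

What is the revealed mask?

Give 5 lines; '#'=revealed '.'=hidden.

Click 1 (0,4) count=1: revealed 1 new [(0,4)] -> total=1
Click 2 (4,4) count=0: revealed 8 new [(1,3) (1,4) (2,3) (2,4) (3,3) (3,4) (4,3) (4,4)] -> total=9

Answer: ....#
...##
...##
...##
...##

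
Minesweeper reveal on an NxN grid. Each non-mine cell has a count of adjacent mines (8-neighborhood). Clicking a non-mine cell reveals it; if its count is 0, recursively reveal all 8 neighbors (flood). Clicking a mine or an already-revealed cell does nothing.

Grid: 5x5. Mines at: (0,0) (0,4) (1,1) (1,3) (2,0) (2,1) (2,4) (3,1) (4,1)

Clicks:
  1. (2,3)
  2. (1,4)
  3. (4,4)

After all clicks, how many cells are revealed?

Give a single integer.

Answer: 8

Derivation:
Click 1 (2,3) count=2: revealed 1 new [(2,3)] -> total=1
Click 2 (1,4) count=3: revealed 1 new [(1,4)] -> total=2
Click 3 (4,4) count=0: revealed 6 new [(3,2) (3,3) (3,4) (4,2) (4,3) (4,4)] -> total=8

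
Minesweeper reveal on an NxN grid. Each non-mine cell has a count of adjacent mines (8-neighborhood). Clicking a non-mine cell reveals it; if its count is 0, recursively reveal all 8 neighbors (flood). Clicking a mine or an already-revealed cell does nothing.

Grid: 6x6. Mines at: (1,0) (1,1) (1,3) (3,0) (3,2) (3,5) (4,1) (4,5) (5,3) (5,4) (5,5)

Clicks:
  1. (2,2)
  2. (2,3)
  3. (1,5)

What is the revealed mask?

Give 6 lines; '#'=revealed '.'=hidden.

Click 1 (2,2) count=3: revealed 1 new [(2,2)] -> total=1
Click 2 (2,3) count=2: revealed 1 new [(2,3)] -> total=2
Click 3 (1,5) count=0: revealed 6 new [(0,4) (0,5) (1,4) (1,5) (2,4) (2,5)] -> total=8

Answer: ....##
....##
..####
......
......
......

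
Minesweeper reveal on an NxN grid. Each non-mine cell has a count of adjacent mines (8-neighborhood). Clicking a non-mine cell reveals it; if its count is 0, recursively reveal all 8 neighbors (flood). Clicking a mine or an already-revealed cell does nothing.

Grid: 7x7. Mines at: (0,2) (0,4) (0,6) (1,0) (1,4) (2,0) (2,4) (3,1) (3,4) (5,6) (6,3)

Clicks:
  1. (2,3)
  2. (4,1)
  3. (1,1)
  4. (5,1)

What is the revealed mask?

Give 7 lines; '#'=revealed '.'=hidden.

Answer: .......
.#.....
...#...
.......
###....
###....
###....

Derivation:
Click 1 (2,3) count=3: revealed 1 new [(2,3)] -> total=1
Click 2 (4,1) count=1: revealed 1 new [(4,1)] -> total=2
Click 3 (1,1) count=3: revealed 1 new [(1,1)] -> total=3
Click 4 (5,1) count=0: revealed 8 new [(4,0) (4,2) (5,0) (5,1) (5,2) (6,0) (6,1) (6,2)] -> total=11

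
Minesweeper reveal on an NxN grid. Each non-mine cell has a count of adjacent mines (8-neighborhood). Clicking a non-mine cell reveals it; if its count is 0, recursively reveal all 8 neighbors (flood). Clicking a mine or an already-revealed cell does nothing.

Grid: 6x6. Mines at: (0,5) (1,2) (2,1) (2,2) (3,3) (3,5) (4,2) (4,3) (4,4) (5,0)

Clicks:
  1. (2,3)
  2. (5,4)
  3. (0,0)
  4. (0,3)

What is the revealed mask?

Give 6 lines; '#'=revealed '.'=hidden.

Click 1 (2,3) count=3: revealed 1 new [(2,3)] -> total=1
Click 2 (5,4) count=2: revealed 1 new [(5,4)] -> total=2
Click 3 (0,0) count=0: revealed 4 new [(0,0) (0,1) (1,0) (1,1)] -> total=6
Click 4 (0,3) count=1: revealed 1 new [(0,3)] -> total=7

Answer: ##.#..
##....
...#..
......
......
....#.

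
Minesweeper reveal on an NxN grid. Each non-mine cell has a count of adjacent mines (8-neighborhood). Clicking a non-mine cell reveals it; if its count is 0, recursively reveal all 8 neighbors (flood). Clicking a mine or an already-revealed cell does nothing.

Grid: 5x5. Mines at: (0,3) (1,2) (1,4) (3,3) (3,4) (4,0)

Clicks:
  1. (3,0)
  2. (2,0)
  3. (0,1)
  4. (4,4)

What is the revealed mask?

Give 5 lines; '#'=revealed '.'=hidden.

Answer: ##...
##...
##...
##...
....#

Derivation:
Click 1 (3,0) count=1: revealed 1 new [(3,0)] -> total=1
Click 2 (2,0) count=0: revealed 7 new [(0,0) (0,1) (1,0) (1,1) (2,0) (2,1) (3,1)] -> total=8
Click 3 (0,1) count=1: revealed 0 new [(none)] -> total=8
Click 4 (4,4) count=2: revealed 1 new [(4,4)] -> total=9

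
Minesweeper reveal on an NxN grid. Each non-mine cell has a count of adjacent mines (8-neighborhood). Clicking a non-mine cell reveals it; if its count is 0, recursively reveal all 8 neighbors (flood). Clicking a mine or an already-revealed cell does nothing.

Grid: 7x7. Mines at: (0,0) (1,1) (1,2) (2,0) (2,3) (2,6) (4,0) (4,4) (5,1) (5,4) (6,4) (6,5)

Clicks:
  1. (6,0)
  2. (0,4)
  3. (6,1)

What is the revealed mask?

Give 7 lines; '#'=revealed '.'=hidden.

Click 1 (6,0) count=1: revealed 1 new [(6,0)] -> total=1
Click 2 (0,4) count=0: revealed 8 new [(0,3) (0,4) (0,5) (0,6) (1,3) (1,4) (1,5) (1,6)] -> total=9
Click 3 (6,1) count=1: revealed 1 new [(6,1)] -> total=10

Answer: ...####
...####
.......
.......
.......
.......
##.....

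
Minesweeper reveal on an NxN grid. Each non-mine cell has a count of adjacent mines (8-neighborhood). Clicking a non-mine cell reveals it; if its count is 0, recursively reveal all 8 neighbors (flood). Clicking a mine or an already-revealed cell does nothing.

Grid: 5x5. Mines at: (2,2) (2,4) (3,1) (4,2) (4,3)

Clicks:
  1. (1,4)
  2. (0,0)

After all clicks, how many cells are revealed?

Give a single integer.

Answer: 12

Derivation:
Click 1 (1,4) count=1: revealed 1 new [(1,4)] -> total=1
Click 2 (0,0) count=0: revealed 11 new [(0,0) (0,1) (0,2) (0,3) (0,4) (1,0) (1,1) (1,2) (1,3) (2,0) (2,1)] -> total=12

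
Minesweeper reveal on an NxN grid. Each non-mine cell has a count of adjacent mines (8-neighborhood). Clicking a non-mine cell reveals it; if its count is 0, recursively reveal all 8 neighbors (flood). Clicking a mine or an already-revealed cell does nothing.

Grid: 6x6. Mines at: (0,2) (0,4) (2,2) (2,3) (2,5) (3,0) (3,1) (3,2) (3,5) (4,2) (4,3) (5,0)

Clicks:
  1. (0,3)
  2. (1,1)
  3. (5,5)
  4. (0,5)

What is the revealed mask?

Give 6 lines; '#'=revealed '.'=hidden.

Answer: ...#.#
.#....
......
......
....##
....##

Derivation:
Click 1 (0,3) count=2: revealed 1 new [(0,3)] -> total=1
Click 2 (1,1) count=2: revealed 1 new [(1,1)] -> total=2
Click 3 (5,5) count=0: revealed 4 new [(4,4) (4,5) (5,4) (5,5)] -> total=6
Click 4 (0,5) count=1: revealed 1 new [(0,5)] -> total=7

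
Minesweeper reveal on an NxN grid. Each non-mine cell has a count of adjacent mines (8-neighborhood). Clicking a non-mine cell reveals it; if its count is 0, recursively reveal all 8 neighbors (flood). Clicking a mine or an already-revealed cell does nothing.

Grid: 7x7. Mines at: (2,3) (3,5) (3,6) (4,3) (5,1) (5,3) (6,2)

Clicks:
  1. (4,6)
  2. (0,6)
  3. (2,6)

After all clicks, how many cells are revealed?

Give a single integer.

Click 1 (4,6) count=2: revealed 1 new [(4,6)] -> total=1
Click 2 (0,6) count=0: revealed 26 new [(0,0) (0,1) (0,2) (0,3) (0,4) (0,5) (0,6) (1,0) (1,1) (1,2) (1,3) (1,4) (1,5) (1,6) (2,0) (2,1) (2,2) (2,4) (2,5) (2,6) (3,0) (3,1) (3,2) (4,0) (4,1) (4,2)] -> total=27
Click 3 (2,6) count=2: revealed 0 new [(none)] -> total=27

Answer: 27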